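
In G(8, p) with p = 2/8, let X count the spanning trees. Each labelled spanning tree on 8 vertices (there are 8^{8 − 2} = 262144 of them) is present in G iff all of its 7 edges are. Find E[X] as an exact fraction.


K_8 has 8^{8 − 2} = 262144 labelled spanning trees.
For each such spanning tree H, let X_H = 1 if all 7 edges of H are present in G. Then P[X_H = 1] = p^{7} = (1/4)^{7} = 1/16384.
Summing the indicators: E[X] = Σ_H E[X_H] = 262144 · p^{7} = 262144 · 1/16384 = 16.
Numerically: E[X] ≈ 16.

E[X] = 262144 · (1/4)^{7} = 16 ≈ 16.


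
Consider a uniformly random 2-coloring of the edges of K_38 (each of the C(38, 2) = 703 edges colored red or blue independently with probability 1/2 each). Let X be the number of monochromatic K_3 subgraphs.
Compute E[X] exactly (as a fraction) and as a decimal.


Let X = Σ_S X_S over the C(38, 3) = 8436 subsets S of size 3, where X_S = 1 if the K_3 on S is monochromatic.
For a fixed S, the K_3 on S has C(3, 2) = 3 edges. P[all 3 edges red] = (1/2)^3, and likewise for blue, so P[monochromatic] = 2·(1/2)^3 = 2^{1 − 3} = 1/4.
By linearity: E[X] = C(38, 3) · 2^{1 − 3} = 8436 · 1/4 = 2109.
Numerically: E[X] ≈ 2109.000000.

E[X] = C(38,3)·2^(1−C(3,2)) = 2109 ≈ 2109.000000.


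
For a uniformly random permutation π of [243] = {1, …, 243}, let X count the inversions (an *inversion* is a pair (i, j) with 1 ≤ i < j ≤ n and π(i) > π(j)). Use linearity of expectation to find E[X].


Write X = Σ X_I over the C(243, 2) = 29403 pairs i < j, with X_I the indicator of one inversion.
There are 29403 indicators.
For each fixed pair i < j, the values π(i) and π(j) are two distinct elements of {1, …, 243} in uniformly random order; by symmetry P[π(i) > π(j)] = 1/2.
By linearity: E[X] = 29403 · (1/2) = C(243, 2) · (1/2) = 29403/2 = 29403/2 ≈ 14701.50000.

E[X] = 29403/2 = 14701.50000.


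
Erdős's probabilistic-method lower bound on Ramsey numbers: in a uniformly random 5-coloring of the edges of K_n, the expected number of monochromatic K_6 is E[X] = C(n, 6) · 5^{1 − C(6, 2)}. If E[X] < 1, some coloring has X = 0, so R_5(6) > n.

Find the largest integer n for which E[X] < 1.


We need C(n, 6) · 5^{1 − 15} < 1, i.e. C(n, 6) < 5^{15 − 1} = 6103515625.
Check values of n near the boundary:
  n = 129: C(129, 6) = 5688177600; 5688177600 < 6103515625? YES
  n = 130: C(130, 6) = 5963412000; 5963412000 < 6103515625? YES
  n = 131: C(131, 6) = 6249655776; 6249655776 < 6103515625? NO
The largest n with C(n, 6) < 6103515625 is n = 130 (where E[X] = 47707296/48828125 ≈ 0.97705). Hence R_5(6) > 130, i.e. R_5(6) ≥ 131.

Largest n = 130; hence R_5(6) > 130.


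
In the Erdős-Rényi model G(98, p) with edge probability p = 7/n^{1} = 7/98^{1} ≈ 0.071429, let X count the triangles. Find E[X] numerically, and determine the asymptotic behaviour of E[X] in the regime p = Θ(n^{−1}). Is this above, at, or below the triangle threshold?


Number of potential triangles: C(98, 3) = 152096.
Each occurs with probability p³ ≈ (0.071429)³ ≈ 3.6443149e-04.
By linearity: E[X] = C(98, 3)·p³ ≈ 152096 · 3.6443149e-04 ≈ 55.42857.
Here α = 1, so p = 7/n is exactly at the triangle threshold p ~ 1/n. Asymptotically E[X] → c³/6 = 7³/6 = 343/6 ≈ 57.16667, a bounded constant. In this regime the triangle count is asymptotically Poisson(c³/6).

E[X] ≈ 55.42857; in regime p = Θ(1/n^{1}) E[X] stays bounded (at the triangle threshold p ~ 1/n).


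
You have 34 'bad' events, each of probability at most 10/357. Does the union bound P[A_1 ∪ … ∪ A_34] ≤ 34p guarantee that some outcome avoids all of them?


Union bound: P[∪_{i=1}^{34} A_i] ≤ Σ_i P[A_i] ≤ 34·p = 34·(10/357) = 20/21.
Numerically: 20/21 ≈ 0.952381.
Is 20/21 < 1? YES.
Since P[∪ A_i] ≤ 20/21 < 1, the complement has P[∩ A_i^c] ≥ 1 − 20/21 = 1/21 > 0, so some outcome avoids every A_i.

34·p = 20/21 ≈ 0.952381; existence CERTIFIED by the union bound.


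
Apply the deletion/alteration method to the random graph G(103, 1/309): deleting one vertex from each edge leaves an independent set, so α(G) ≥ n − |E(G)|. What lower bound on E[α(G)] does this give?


E[|E(G)|] = C(103, 2)·p = 5253 · (1/309) = 17.
E[α(G)] ≥ n − E[|E(G)|] = 103 − 17 = 86.
Numerically: ≈ 86.000000.
(This is only a lower bound; the true E[α(G)] may be larger.)

E[α(G)] ≥ 86 ≈ 86.000000.


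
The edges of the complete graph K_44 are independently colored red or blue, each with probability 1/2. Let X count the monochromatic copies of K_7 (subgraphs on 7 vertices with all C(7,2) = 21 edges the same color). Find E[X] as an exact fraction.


Let X = Σ_S X_S over the C(44, 7) = 38320568 subsets S of size 7, where X_S = 1 if the K_7 on S is monochromatic.
For a fixed S, the K_7 on S has C(7, 2) = 21 edges. P[all 21 edges red] = (1/2)^21, and likewise for blue, so P[monochromatic] = 2·(1/2)^21 = 2^{1 − 21} = 1/1048576.
Summing: E[X] = C(44, 7) · 2^{1 − 21} = 38320568 · 1/1048576 = 4790071/131072.
Numerically: E[X] ≈ 36.5453.

E[X] = C(44,7)·2^(1−C(7,2)) = 4790071/131072 ≈ 36.5453.


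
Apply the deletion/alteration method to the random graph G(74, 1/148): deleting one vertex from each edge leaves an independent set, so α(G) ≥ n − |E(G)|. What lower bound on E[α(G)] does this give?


E[|E(G)|] = C(74, 2)·p = 2701 · (1/148) = 73/4.
E[α(G)] ≥ n − E[|E(G)|] = 74 − 73/4 = 223/4.
Numerically: ≈ 55.750000.
(This is only a lower bound; the true E[α(G)] may be larger.)

E[α(G)] ≥ 223/4 ≈ 55.750000.


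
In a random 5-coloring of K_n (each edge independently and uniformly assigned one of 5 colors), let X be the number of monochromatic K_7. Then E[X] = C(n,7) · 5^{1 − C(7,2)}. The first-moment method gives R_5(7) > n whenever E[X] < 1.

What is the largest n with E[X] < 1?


We need C(n, 7) · 5^{1 − 21} < 1, i.e. C(n, 7) < 5^{21 − 1} = 95367431640625.
Check values of n near the boundary:
  n = 336: C(336, 7) = 90079147136880; 90079147136880 < 95367431640625? YES
  n = 337: C(337, 7) = 91989916924632; 91989916924632 < 95367431640625? YES
  n = 338: C(338, 7) = 93935323022736; 93935323022736 < 95367431640625? YES
  n = 339: C(339, 7) = 95915887062372; 95915887062372 < 95367431640625? NO
  n = 340: C(340, 7) = 97932136940560; 97932136940560 < 95367431640625? NO
  n = 341: C(341, 7) = 99984606876440; 99984606876440 < 95367431640625? NO
The largest n with C(n, 7) < 95367431640625 is n = 338 (where E[X] = 93935323022736/95367431640625 ≈ 0.985). Hence R_5(7) > 338, i.e. R_5(7) ≥ 339.

Largest n = 338; hence R_5(7) > 338.


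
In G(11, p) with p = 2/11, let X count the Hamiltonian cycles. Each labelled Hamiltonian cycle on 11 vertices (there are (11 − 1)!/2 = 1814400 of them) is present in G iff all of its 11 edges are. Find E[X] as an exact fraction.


K_11 has (11 − 1)!/2 = 1814400 labelled Hamiltonian cycles.
For each such Hamiltonian cycle H, let X_H = 1 if all 11 edges of H are present in G. Then P[X_H = 1] = p^{11} = (2/11)^{11} = 2048/285311670611.
By linearity of expectation: E[X] = Σ_H E[X_H] = 1814400 · p^{11} = 1814400 · 2048/285311670611 = 3715891200/285311670611.
Numerically: E[X] ≈ 0.013.

E[X] = 1814400 · (2/11)^{11} = 3715891200/285311670611 ≈ 0.013.


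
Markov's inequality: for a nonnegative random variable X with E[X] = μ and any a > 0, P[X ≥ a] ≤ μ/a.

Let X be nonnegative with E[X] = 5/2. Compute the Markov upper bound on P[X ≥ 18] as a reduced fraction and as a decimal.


μ = E[X] = 5/2, a = 18.
Markov: P[X ≥ 18] ≤ μ/a = (5/2)/18 = 5/36.
Numerically: ≈ 0.1389.
(Since a = 18 > μ = 2.5000, the bound 5/36 is < 1 and informative.)

P[X ≥ 18] ≤ 5/36 ≈ 0.1389.


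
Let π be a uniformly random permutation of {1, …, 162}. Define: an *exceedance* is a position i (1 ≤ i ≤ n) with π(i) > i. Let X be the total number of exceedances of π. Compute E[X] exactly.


Write X = Σ_{i=1}^{162} X_i, where X_i = 1_{π(i) > i}.
For each fixed i, π(i) is uniform over {1, …, 162} (marginal of a uniform permutation), so P[π(i) > i] = (n − i)/n. Summing: Σ_{i=1}^{162} (n − i)/n = (0 + 1 + … + 161)/162 = 162(162 − 1)/(2·162) = (162 − 1)/2.
Hence E[X] = Σ_{i=1}^{162} (162 − i)/162 = 161/2 ≈ 80.50000.

E[X] = 161/2 = 80.50000.


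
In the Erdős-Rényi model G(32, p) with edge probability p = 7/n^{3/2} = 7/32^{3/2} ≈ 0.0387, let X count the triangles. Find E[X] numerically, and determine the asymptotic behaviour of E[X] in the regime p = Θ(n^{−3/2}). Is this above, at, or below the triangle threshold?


Number of potential triangles: C(32, 3) = 4960.
Each occurs with probability p³ ≈ (0.0387)³ ≈ 5.78255e-05.
By linearity: E[X] = C(32, 3)·p³ ≈ 4960 · 5.78255e-05 ≈ 0.287.
Since α = 3/2 > 1, p = c/n^{3/2} = o(1/n) is below the triangle threshold p ~ 1/n. Asymptotically E[X] ~ (c³/6)·n^{3(1−α)} = (7³/6)·n^{-1.5} → 0, so by Markov's inequality G has no triangles w.h.p.

E[X] ≈ 0.287; in regime p = Θ(1/n^{3/2}) E[X] tends to 0 (below the triangle threshold p ~ 1/n).


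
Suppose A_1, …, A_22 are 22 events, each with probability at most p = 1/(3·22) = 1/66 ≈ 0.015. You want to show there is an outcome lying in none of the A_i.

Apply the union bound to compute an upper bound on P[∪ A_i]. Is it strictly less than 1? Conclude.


Union bound: P[∪_{i=1}^{22} A_i] ≤ Σ_i P[A_i] ≤ 22·p = 22·(1/66) = 1/3.
Numerically: 1/3 ≈ 0.333.
Is 1/3 < 1? YES.
Since P[∪ A_i] ≤ 1/3 < 1, the complement has P[∩ A_i^c] ≥ 1 − 1/3 = 2/3 > 0, so some outcome avoids every A_i.

22·p = 1/3 ≈ 0.333; existence CERTIFIED by the union bound.


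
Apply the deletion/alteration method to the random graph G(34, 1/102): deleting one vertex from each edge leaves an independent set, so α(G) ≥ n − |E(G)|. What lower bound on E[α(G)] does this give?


E[|E(G)|] = C(34, 2)·p = 561 · (1/102) = 11/2.
E[α(G)] ≥ n − E[|E(G)|] = 34 − 11/2 = 57/2.
Numerically: ≈ 28.500.
(This is only a lower bound; the true E[α(G)] may be larger.)

E[α(G)] ≥ 57/2 ≈ 28.500.


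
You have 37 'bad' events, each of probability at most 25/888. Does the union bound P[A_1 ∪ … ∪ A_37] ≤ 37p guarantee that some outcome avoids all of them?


Union bound: P[∪_{i=1}^{37} A_i] ≤ Σ_i P[A_i] ≤ 37·p = 37·(25/888) = 25/24.
Numerically: 25/24 ≈ 1.042.
Is 25/24 < 1? NO.
Since the bound 25/24 is ≥ 1, the union bound is uninformative here; it does NOT by itself certify existence.

37·p = 25/24 ≈ 1.042; existence NOT certified by the union bound.


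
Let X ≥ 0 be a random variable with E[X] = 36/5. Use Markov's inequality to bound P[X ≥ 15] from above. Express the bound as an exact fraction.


μ = E[X] = 36/5, a = 15.
Markov: P[X ≥ 15] ≤ μ/a = (36/5)/15 = 12/25.
Numerically: ≈ 0.4800.
(Since a = 15 > μ = 7.2000, the bound 12/25 is < 1 and informative.)

P[X ≥ 15] ≤ 12/25 ≈ 0.4800.


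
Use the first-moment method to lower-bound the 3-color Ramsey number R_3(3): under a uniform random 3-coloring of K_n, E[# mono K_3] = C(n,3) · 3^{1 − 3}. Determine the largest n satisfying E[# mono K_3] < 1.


We need C(n, 3) · 3^{1 − 3} < 1, i.e. C(n, 3) < 3^{3 − 1} = 9.
Check values of n near the boundary:
  n = 3: C(3, 3) = 1; 1 < 9? YES
  n = 4: C(4, 3) = 4; 4 < 9? YES
  n = 5: C(5, 3) = 10; 10 < 9? NO
  n = 6: C(6, 3) = 20; 20 < 9? NO
The largest n with C(n, 3) < 9 is n = 4 (where E[X] = 4/9 ≈ 0.444). Hence R_3(3) > 4, i.e. R_3(3) ≥ 5.

Largest n = 4; hence R_3(3) > 4.


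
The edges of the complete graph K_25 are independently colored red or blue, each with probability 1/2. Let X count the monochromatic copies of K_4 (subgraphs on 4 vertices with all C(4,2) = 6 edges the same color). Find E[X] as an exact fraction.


Let X = Σ_S X_S over the C(25, 4) = 12650 subsets S of size 4, where X_S = 1 if the K_4 on S is monochromatic.
For a fixed S, the K_4 on S has C(4, 2) = 6 edges. P[all 6 edges red] = (1/2)^6, and likewise for blue, so P[monochromatic] = 2·(1/2)^6 = 2^{1 − 6} = 1/32.
By linearity of expectation: E[X] = C(25, 4) · 2^{1 − 6} = 12650 · 1/32 = 6325/16.
Numerically: E[X] ≈ 395.3125.

E[X] = C(25,4)·2^(1−C(4,2)) = 6325/16 ≈ 395.3125.


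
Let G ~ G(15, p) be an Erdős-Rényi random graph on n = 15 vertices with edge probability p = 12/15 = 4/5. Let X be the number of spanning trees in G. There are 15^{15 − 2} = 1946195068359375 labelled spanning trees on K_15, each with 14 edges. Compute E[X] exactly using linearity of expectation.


K_15 has 15^{15 − 2} = 1946195068359375 labelled spanning trees.
For each such spanning tree H, let X_H = 1 if all 14 edges of H are present in G. Then P[X_H = 1] = p^{14} = (4/5)^{14} = 268435456/6103515625.
By linearity of expectation: E[X] = Σ_H E[X_H] = 1946195068359375 · p^{14} = 1946195068359375 · 268435456/6103515625 = 427972821516288/5.
Numerically: E[X] ≈ 8.559e+13.

E[X] = 1946195068359375 · (4/5)^{14} = 427972821516288/5 ≈ 8.559e+13.


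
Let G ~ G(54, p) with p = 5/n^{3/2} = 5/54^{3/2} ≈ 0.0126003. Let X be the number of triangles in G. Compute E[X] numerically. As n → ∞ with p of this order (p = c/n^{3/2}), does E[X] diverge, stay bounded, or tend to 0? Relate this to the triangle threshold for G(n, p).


Number of potential triangles: C(54, 3) = 24804.
Each occurs with probability p³ ≈ (0.0126003)³ ≈ 2.00049787e-06.
By linearity: E[X] = C(54, 3)·p³ ≈ 24804 · 2.00049787e-06 ≈ 0.049620.
Since α = 3/2 > 1, p = c/n^{3/2} = o(1/n) is below the triangle threshold p ~ 1/n. Asymptotically E[X] ~ (c³/6)·n^{3(1−α)} = (5³/6)·n^{-1.5} → 0, so by Markov's inequality G has no triangles w.h.p.

E[X] ≈ 0.049620; in regime p = Θ(1/n^{3/2}) E[X] tends to 0 (below the triangle threshold p ~ 1/n).


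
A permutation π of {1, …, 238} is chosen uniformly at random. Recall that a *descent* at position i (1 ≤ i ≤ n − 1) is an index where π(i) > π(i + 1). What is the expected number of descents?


Write X = Σ X_I over i = 1, …, 237, with X_I the indicator of one descent.
There are 237 indicators.
For each fixed i, the pair (π(i), π(i+1)) is a uniformly random ordered pair of distinct values from {1, …, 238}; by symmetry P[π(i) > π(i+1)] = 1/2.
By linearity: E[X] = 237 · (1/2) = (238 − 1) · (1/2) = 237/2 ≈ 118.500000.

E[X] = 237/2 = 118.500000.


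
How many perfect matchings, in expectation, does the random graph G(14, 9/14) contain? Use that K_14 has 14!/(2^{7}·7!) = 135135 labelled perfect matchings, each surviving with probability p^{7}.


K_14 has 14!/(2^{7}·7!) = 135135 labelled perfect matchings.
For each such perfect matching H, let X_H = 1 if all 7 edges of H are present in G. Then P[X_H = 1] = p^{7} = (9/14)^{7} = 4782969/105413504.
By linearity: E[X] = Σ_H E[X_H] = 135135 · p^{7} = 135135 · 4782969/105413504 = 92335216545/15059072.
Numerically: E[X] ≈ 6.13e+03.

E[X] = 135135 · (9/14)^{7} = 92335216545/15059072 ≈ 6.13e+03.


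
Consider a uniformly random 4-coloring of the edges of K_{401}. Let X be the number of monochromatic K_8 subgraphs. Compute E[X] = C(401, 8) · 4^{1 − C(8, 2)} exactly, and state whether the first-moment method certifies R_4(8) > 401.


E[X] = C(401, 8) · 4^{1 − 28} = 15456772627710150 · 4^{−27} = 15456772627710150/18014398509481984.
As a reduced fraction: E[X] = 7728386313855075/9007199254740992 ≈ 0.8580.
Is E[X] < 1? YES.
Since E[X] < 1, there exists a 4-coloring of K_{401} with no monochromatic K_8; hence R_4(8) > 401.

E[X] = 7728386313855075/9007199254740992 ≈ 0.8580; E[X] < 1, so R_4(8) > 401.


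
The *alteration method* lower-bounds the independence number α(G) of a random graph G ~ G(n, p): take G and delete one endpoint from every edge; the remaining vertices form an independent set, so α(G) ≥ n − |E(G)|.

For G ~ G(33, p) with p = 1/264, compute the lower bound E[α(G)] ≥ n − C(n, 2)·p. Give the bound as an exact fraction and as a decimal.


E[|E(G)|] = C(33, 2)·p = 528 · (1/264) = 2.
E[α(G)] ≥ n − E[|E(G)|] = 33 − 2 = 31.
Numerically: ≈ 31.000.
(This is only a lower bound; the true E[α(G)] may be larger.)

E[α(G)] ≥ 31 ≈ 31.000.


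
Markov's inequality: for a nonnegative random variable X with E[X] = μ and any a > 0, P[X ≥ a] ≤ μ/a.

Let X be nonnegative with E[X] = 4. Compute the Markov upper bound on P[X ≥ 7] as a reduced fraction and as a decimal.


μ = E[X] = 4, a = 7.
Markov: P[X ≥ 7] ≤ μ/a = (4)/7 = 4/7.
Numerically: ≈ 0.5714.
(Since a = 7 > μ = 4.0000, the bound 4/7 is < 1 and informative.)

P[X ≥ 7] ≤ 4/7 ≈ 0.5714.


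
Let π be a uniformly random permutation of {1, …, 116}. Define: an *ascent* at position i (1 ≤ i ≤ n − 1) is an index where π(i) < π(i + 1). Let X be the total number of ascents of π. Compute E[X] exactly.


Write X = Σ X_I over i = 1, …, 115, with X_I the indicator of one ascent.
There are 115 indicators.
For each fixed i, the pair (π(i), π(i+1)) is a uniformly random ordered pair of distinct values from {1, …, 116}; by symmetry P[π(i) < π(i+1)] = 1/2.
By linearity: E[X] = 115 · (1/2) = (116 − 1) · (1/2) = 115/2 ≈ 57.5000.

E[X] = 115/2 = 57.5000.


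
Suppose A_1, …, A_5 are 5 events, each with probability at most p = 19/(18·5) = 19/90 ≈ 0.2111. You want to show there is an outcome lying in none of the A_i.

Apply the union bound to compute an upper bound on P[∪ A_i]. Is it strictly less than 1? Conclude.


Union bound: P[∪_{i=1}^{5} A_i] ≤ Σ_i P[A_i] ≤ 5·p = 5·(19/90) = 19/18.
Numerically: 19/18 ≈ 1.0556.
Is 19/18 < 1? NO.
Since the bound 19/18 is ≥ 1, the union bound is uninformative here; it does NOT by itself certify existence.

5·p = 19/18 ≈ 1.0556; existence NOT certified by the union bound.


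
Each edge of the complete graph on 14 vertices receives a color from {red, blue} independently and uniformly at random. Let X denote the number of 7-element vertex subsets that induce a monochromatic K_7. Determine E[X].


Let X = Σ_S X_S over the C(14, 7) = 3432 subsets S of size 7, where X_S = 1 if the K_7 on S is monochromatic.
For a fixed S, the K_7 on S has C(7, 2) = 21 edges. P[all 21 edges red] = (1/2)^21, and likewise for blue, so P[monochromatic] = 2·(1/2)^21 = 2^{1 − 21} = 1/1048576.
Summing: E[X] = C(14, 7) · 2^{1 − 21} = 3432 · 1/1048576 = 429/131072.
Numerically: E[X] ≈ 0.003273.

E[X] = C(14,7)·2^(1−C(7,2)) = 429/131072 ≈ 0.003273.


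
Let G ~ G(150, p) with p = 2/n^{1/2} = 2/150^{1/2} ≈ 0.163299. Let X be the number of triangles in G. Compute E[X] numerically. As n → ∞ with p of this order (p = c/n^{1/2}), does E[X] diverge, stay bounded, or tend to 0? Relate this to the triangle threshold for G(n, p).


Number of potential triangles: C(150, 3) = 551300.
Each occurs with probability p³ ≈ (0.163299)³ ≈ 4.35464843e-03.
By linearity: E[X] = C(150, 3)·p³ ≈ 551300 · 4.35464843e-03 ≈ 2400.717680.
Since α = 1/2 < 1, p = c/n^{1/2} ≫ 1/n is above the triangle threshold p ~ 1/n. Asymptotically E[X] ~ (c³/6)·n^{3(1−α)} = (2³/6)·n^{1.5} → ∞; triangles are abundant w.h.p.

E[X] ≈ 2400.717680; in regime p = Θ(1/n^{1/2}) E[X] diverges (above the triangle threshold p ~ 1/n).


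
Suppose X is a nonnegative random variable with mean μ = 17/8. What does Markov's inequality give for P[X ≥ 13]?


μ = E[X] = 17/8, a = 13.
Markov: P[X ≥ 13] ≤ μ/a = (17/8)/13 = 17/104.
Numerically: ≈ 0.163.
(Since a = 13 > μ = 2.125, the bound 17/104 is < 1 and informative.)

P[X ≥ 13] ≤ 17/104 ≈ 0.163.


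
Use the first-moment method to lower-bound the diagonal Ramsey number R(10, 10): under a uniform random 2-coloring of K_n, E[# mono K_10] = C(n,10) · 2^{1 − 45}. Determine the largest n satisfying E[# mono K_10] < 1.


We need C(n, 10) · 2^{1 − 45} < 1, i.e. C(n, 10) < 2^{45 − 1} = 17592186044416.
Check values of n near the boundary:
  n = 95: C(95, 10) = 10104934117421; 10104934117421 < 17592186044416? YES
  n = 96: C(96, 10) = 11279926456656; 11279926456656 < 17592186044416? YES
  n = 97: C(97, 10) = 12576469727536; 12576469727536 < 17592186044416? YES
  n = 98: C(98, 10) = 14005614014756; 14005614014756 < 17592186044416? YES
  n = 99: C(99, 10) = 15579278510796; 15579278510796 < 17592186044416? YES
  n = 100: C(100, 10) = 17310309456440; 17310309456440 < 17592186044416? YES
  n = 101: C(101, 10) = 19212541264840; 19212541264840 < 17592186044416? NO
  n = 102: C(102, 10) = 21300860967540; 21300860967540 < 17592186044416? NO
  n = 103: C(103, 10) = 23591276125340; 23591276125340 < 17592186044416? NO
The largest n with C(n, 10) < 17592186044416 is n = 100 (where E[X] = 2163788682055/2199023255552 ≈ 0.98398). Hence R(10, 10) > 100, i.e. R(10, 10) ≥ 101.

Largest n = 100; hence R(10, 10) > 100.


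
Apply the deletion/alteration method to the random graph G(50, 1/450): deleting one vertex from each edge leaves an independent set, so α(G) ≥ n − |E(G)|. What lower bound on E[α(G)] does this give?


E[|E(G)|] = C(50, 2)·p = 1225 · (1/450) = 49/18.
E[α(G)] ≥ n − E[|E(G)|] = 50 − 49/18 = 851/18.
Numerically: ≈ 47.2778.
(This is only a lower bound; the true E[α(G)] may be larger.)

E[α(G)] ≥ 851/18 ≈ 47.2778.


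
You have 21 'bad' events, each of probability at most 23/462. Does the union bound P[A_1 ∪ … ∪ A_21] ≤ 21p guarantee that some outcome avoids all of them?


Union bound: P[∪_{i=1}^{21} A_i] ≤ Σ_i P[A_i] ≤ 21·p = 21·(23/462) = 23/22.
Numerically: 23/22 ≈ 1.0454545.
Is 23/22 < 1? NO.
Since the bound 23/22 is ≥ 1, the union bound is uninformative here; it does NOT by itself certify existence.

21·p = 23/22 ≈ 1.0454545; existence NOT certified by the union bound.


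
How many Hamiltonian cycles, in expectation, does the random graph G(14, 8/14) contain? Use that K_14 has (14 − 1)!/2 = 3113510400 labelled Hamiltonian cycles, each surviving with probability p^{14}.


K_14 has (14 − 1)!/2 = 3113510400 labelled Hamiltonian cycles.
For each such Hamiltonian cycle H, let X_H = 1 if all 14 edges of H are present in G. Then P[X_H = 1] = p^{14} = (4/7)^{14} = 268435456/678223072849.
By linearity of expectation: E[X] = Σ_H E[X_H] = 3113510400 · p^{14} = 3113510400 · 268435456/678223072849 = 119396654854963200/96889010407.
Numerically: E[X] ≈ 1.2323e+06.

E[X] = 3113510400 · (4/7)^{14} = 119396654854963200/96889010407 ≈ 1.2323e+06.


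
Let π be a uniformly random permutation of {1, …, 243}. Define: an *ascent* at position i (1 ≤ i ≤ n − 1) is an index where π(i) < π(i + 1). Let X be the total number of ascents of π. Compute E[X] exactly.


Write X = Σ X_I over i = 1, …, 242, with X_I the indicator of one ascent.
There are 242 indicators.
For each fixed i, the pair (π(i), π(i+1)) is a uniformly random ordered pair of distinct values from {1, …, 243}; by symmetry P[π(i) < π(i+1)] = 1/2.
By linearity: E[X] = 242 · (1/2) = (243 − 1) · (1/2) = 121 ≈ 121.000000.

E[X] = 121 = 121.000000.


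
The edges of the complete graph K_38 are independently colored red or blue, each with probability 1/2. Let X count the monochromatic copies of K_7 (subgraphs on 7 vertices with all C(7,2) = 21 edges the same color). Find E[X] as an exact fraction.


Let X = Σ_S X_S over the C(38, 7) = 12620256 subsets S of size 7, where X_S = 1 if the K_7 on S is monochromatic.
For a fixed S, the K_7 on S has C(7, 2) = 21 edges. P[all 21 edges red] = (1/2)^21, and likewise for blue, so P[monochromatic] = 2·(1/2)^21 = 2^{1 − 21} = 1/1048576.
Summing: E[X] = C(38, 7) · 2^{1 − 21} = 12620256 · 1/1048576 = 394383/32768.
Numerically: E[X] ≈ 12.036.

E[X] = C(38,7)·2^(1−C(7,2)) = 394383/32768 ≈ 12.036.


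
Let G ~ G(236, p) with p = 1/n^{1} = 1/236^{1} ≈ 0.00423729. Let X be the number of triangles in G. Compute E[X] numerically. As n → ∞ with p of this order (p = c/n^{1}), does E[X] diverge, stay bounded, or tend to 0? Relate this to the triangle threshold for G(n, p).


Number of potential triangles: C(236, 3) = 2162940.
Each occurs with probability p³ ≈ (0.00423729)³ ≈ 7.60788591e-08.
By linearity: E[X] = C(236, 3)·p³ ≈ 2162940 · 7.60788591e-08 ≈ 0.164554.
Here α = 1, so p = 1/n is exactly at the triangle threshold p ~ 1/n. Asymptotically E[X] → c³/6 = 1³/6 = 1/6 ≈ 0.166667, a bounded constant. In this regime the triangle count is asymptotically Poisson(c³/6).

E[X] ≈ 0.164554; in regime p = Θ(1/n^{1}) E[X] stays bounded (at the triangle threshold p ~ 1/n).


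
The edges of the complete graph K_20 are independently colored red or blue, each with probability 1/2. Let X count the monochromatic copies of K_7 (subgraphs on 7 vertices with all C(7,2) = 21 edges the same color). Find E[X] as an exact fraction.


Let X = Σ_S X_S over the C(20, 7) = 77520 subsets S of size 7, where X_S = 1 if the K_7 on S is monochromatic.
For a fixed S, the K_7 on S has C(7, 2) = 21 edges. P[all 21 edges red] = (1/2)^21, and likewise for blue, so P[monochromatic] = 2·(1/2)^21 = 2^{1 − 21} = 1/1048576.
By linearity of expectation: E[X] = C(20, 7) · 2^{1 − 21} = 77520 · 1/1048576 = 4845/65536.
Numerically: E[X] ≈ 0.074.

E[X] = C(20,7)·2^(1−C(7,2)) = 4845/65536 ≈ 0.074.


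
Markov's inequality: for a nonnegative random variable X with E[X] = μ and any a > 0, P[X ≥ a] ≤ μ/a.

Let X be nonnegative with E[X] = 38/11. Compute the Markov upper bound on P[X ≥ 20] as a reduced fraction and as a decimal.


μ = E[X] = 38/11, a = 20.
Markov: P[X ≥ 20] ≤ μ/a = (38/11)/20 = 19/110.
Numerically: ≈ 0.173.
(Since a = 20 > μ = 3.455, the bound 19/110 is < 1 and informative.)

P[X ≥ 20] ≤ 19/110 ≈ 0.173.


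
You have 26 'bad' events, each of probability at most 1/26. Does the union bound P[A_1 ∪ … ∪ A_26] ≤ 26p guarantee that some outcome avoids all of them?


Union bound: P[∪_{i=1}^{26} A_i] ≤ Σ_i P[A_i] ≤ 26·p = 26·(1/26) = 1.
Numerically: 1 ≈ 1.00000.
Is 1 < 1? NO.
Since the bound 1 is ≥ 1, the union bound is uninformative here; it does NOT by itself certify existence.

26·p = 1 ≈ 1.00000; existence NOT certified by the union bound.


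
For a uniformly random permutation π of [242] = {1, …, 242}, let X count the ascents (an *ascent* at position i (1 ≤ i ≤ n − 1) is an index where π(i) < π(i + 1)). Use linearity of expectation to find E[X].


Write X = Σ X_I over i = 1, …, 241, with X_I the indicator of one ascent.
There are 241 indicators.
For each fixed i, the pair (π(i), π(i+1)) is a uniformly random ordered pair of distinct values from {1, …, 242}; by symmetry P[π(i) < π(i+1)] = 1/2.
By linearity: E[X] = 241 · (1/2) = (242 − 1) · (1/2) = 241/2 ≈ 120.500.

E[X] = 241/2 = 120.500.


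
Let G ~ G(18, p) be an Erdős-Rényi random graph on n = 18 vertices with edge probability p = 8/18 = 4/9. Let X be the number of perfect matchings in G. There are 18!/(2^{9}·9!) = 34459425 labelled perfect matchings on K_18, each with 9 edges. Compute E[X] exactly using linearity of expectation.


K_18 has 18!/(2^{9}·9!) = 34459425 labelled perfect matchings.
For each such perfect matching H, let X_H = 1 if all 9 edges of H are present in G. Then P[X_H = 1] = p^{9} = (4/9)^{9} = 262144/387420489.
By linearity: E[X] = Σ_H E[X_H] = 34459425 · p^{9} = 34459425 · 262144/387420489 = 111522611200/4782969.
Numerically: E[X] ≈ 23316.6.

E[X] = 34459425 · (4/9)^{9} = 111522611200/4782969 ≈ 23316.6.


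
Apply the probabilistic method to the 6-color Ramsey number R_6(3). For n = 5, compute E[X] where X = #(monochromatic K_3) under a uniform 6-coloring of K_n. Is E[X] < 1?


E[X] = C(5, 3) · 6^{1 − 3} = 10 · 6^{−2} = 10/36.
As a reduced fraction: E[X] = 5/18 ≈ 0.278.
Is E[X] < 1? YES.
Since E[X] < 1, there exists a 6-coloring of K_{5} with no monochromatic K_3; hence R_6(3) > 5.

E[X] = 5/18 ≈ 0.278; E[X] < 1, so R_6(3) > 5.


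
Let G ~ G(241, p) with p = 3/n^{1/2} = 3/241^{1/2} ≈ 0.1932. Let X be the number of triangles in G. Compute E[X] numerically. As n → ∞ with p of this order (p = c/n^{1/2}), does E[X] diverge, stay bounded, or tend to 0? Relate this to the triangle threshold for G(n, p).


Number of potential triangles: C(241, 3) = 2303960.
Each occurs with probability p³ ≈ (0.1932)³ ≈ 7.216692e-03.
By linearity: E[X] = C(241, 3)·p³ ≈ 2303960 · 7.216692e-03 ≈ 16626.9708.
Since α = 1/2 < 1, p = c/n^{1/2} ≫ 1/n is above the triangle threshold p ~ 1/n. Asymptotically E[X] ~ (c³/6)·n^{3(1−α)} = (3³/6)·n^{1.5} → ∞; triangles are abundant w.h.p.

E[X] ≈ 16626.9708; in regime p = Θ(1/n^{1/2}) E[X] diverges (above the triangle threshold p ~ 1/n).


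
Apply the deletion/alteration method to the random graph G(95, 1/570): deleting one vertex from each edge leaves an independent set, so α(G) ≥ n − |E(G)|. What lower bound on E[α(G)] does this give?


E[|E(G)|] = C(95, 2)·p = 4465 · (1/570) = 47/6.
E[α(G)] ≥ n − E[|E(G)|] = 95 − 47/6 = 523/6.
Numerically: ≈ 87.16667.
(This is only a lower bound; the true E[α(G)] may be larger.)

E[α(G)] ≥ 523/6 ≈ 87.16667.


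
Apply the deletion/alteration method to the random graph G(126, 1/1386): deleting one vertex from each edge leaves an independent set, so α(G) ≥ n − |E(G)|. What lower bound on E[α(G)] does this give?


E[|E(G)|] = C(126, 2)·p = 7875 · (1/1386) = 125/22.
E[α(G)] ≥ n − E[|E(G)|] = 126 − 125/22 = 2647/22.
Numerically: ≈ 120.3182.
(This is only a lower bound; the true E[α(G)] may be larger.)

E[α(G)] ≥ 2647/22 ≈ 120.3182.


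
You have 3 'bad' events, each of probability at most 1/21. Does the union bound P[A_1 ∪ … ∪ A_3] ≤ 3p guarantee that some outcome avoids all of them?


Union bound: P[∪_{i=1}^{3} A_i] ≤ Σ_i P[A_i] ≤ 3·p = 3·(1/21) = 1/7.
Numerically: 1/7 ≈ 0.1429.
Is 1/7 < 1? YES.
Since P[∪ A_i] ≤ 1/7 < 1, the complement has P[∩ A_i^c] ≥ 1 − 1/7 = 6/7 > 0, so some outcome avoids every A_i.

3·p = 1/7 ≈ 0.1429; existence CERTIFIED by the union bound.


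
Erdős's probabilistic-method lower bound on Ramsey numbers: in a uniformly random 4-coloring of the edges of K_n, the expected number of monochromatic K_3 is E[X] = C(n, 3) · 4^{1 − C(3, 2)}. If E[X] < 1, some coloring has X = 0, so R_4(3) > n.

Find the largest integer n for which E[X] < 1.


We need C(n, 3) · 4^{1 − 3} < 1, i.e. C(n, 3) < 4^{3 − 1} = 16.
Check values of n near the boundary:
  n = 3: C(3, 3) = 1; 1 < 16? YES
  n = 4: C(4, 3) = 4; 4 < 16? YES
  n = 5: C(5, 3) = 10; 10 < 16? YES
  n = 6: C(6, 3) = 20; 20 < 16? NO
The largest n with C(n, 3) < 16 is n = 5 (where E[X] = 5/8 ≈ 0.6250). Hence R_4(3) > 5, i.e. R_4(3) ≥ 6.

Largest n = 5; hence R_4(3) > 5.


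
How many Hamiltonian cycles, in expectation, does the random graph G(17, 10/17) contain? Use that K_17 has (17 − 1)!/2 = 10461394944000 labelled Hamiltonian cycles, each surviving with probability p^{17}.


K_17 has (17 − 1)!/2 = 10461394944000 labelled Hamiltonian cycles.
For each such Hamiltonian cycle H, let X_H = 1 if all 17 edges of H are present in G. Then P[X_H = 1] = p^{17} = (10/17)^{17} = 100000000000000000/827240261886336764177.
By linearity of expectation: E[X] = Σ_H E[X_H] = 10461394944000 · p^{17} = 10461394944000 · 100000000000000000/827240261886336764177 = 1046139494400000000000000000000/827240261886336764177.
Numerically: E[X] ≈ 1.26461e+09.

E[X] = 10461394944000 · (10/17)^{17} = 1046139494400000000000000000000/827240261886336764177 ≈ 1.26461e+09.


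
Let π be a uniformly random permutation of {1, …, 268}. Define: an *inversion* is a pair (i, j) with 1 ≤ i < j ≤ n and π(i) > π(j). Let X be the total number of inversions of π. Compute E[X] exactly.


Write X = Σ X_I over the C(268, 2) = 35778 pairs i < j, with X_I the indicator of one inversion.
There are 35778 indicators.
For each fixed pair i < j, the values π(i) and π(j) are two distinct elements of {1, …, 268} in uniformly random order; by symmetry P[π(i) > π(j)] = 1/2.
By linearity: E[X] = 35778 · (1/2) = C(268, 2) · (1/2) = 35778/2 = 17889 ≈ 17889.000.

E[X] = 17889 = 17889.000.


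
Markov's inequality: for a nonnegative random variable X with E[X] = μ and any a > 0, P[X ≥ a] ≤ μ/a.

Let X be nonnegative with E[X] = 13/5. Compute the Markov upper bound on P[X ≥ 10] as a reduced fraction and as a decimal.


μ = E[X] = 13/5, a = 10.
Markov: P[X ≥ 10] ≤ μ/a = (13/5)/10 = 13/50.
Numerically: ≈ 0.260.
(Since a = 10 > μ = 2.600, the bound 13/50 is < 1 and informative.)

P[X ≥ 10] ≤ 13/50 ≈ 0.260.


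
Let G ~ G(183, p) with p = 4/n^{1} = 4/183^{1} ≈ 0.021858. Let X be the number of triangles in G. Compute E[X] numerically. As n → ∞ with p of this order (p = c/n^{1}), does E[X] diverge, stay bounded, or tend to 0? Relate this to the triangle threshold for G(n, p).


Number of potential triangles: C(183, 3) = 1004731.
Each occurs with probability p³ ≈ (0.021858)³ ≈ 1.0443034e-05.
By linearity: E[X] = C(183, 3)·p³ ≈ 1004731 · 1.0443034e-05 ≈ 10.49244.
Here α = 1, so p = 4/n is exactly at the triangle threshold p ~ 1/n. Asymptotically E[X] → c³/6 = 4³/6 = 32/3 ≈ 10.66667, a bounded constant. In this regime the triangle count is asymptotically Poisson(c³/6).

E[X] ≈ 10.49244; in regime p = Θ(1/n^{1}) E[X] stays bounded (at the triangle threshold p ~ 1/n).


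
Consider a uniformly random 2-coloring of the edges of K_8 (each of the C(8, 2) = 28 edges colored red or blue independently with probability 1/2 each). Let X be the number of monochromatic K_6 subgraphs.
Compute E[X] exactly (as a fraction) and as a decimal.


Let X = Σ_S X_S over the C(8, 6) = 28 subsets S of size 6, where X_S = 1 if the K_6 on S is monochromatic.
For a fixed S, the K_6 on S has C(6, 2) = 15 edges. P[all 15 edges red] = (1/2)^15, and likewise for blue, so P[monochromatic] = 2·(1/2)^15 = 2^{1 − 15} = 1/16384.
Summing: E[X] = C(8, 6) · 2^{1 − 15} = 28 · 1/16384 = 7/4096.
Numerically: E[X] ≈ 0.001709.

E[X] = C(8,6)·2^(1−C(6,2)) = 7/4096 ≈ 0.001709.


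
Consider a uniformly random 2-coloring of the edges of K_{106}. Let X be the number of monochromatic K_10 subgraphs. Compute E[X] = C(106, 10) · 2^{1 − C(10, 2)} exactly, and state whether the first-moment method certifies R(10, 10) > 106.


E[X] = C(106, 10) · 2^{1 − 45} = 31853506369685 · 2^{−44} = 31853506369685/17592186044416.
As a reduced fraction: E[X] = 31853506369685/17592186044416 ≈ 1.81066.
Is E[X] < 1? NO.
Since E[X] ≥ 1, the first-moment bound is inconclusive at n = 106; it does NOT by itself certify R(10, 10) > 106.

E[X] = 31853506369685/17592186044416 ≈ 1.81066; E[X] ≥ 1; first-moment method inconclusive here.


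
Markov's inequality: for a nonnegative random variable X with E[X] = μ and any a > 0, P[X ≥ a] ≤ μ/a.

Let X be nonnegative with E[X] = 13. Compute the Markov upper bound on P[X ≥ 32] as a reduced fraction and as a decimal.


μ = E[X] = 13, a = 32.
Markov: P[X ≥ 32] ≤ μ/a = (13)/32 = 13/32.
Numerically: ≈ 0.4062.
(Since a = 32 > μ = 13.0000, the bound 13/32 is < 1 and informative.)

P[X ≥ 32] ≤ 13/32 ≈ 0.4062.


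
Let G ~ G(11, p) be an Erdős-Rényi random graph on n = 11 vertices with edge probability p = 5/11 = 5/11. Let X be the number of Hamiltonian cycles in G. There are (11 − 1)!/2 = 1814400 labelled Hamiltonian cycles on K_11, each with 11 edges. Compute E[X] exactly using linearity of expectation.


K_11 has (11 − 1)!/2 = 1814400 labelled Hamiltonian cycles.
For each such Hamiltonian cycle H, let X_H = 1 if all 11 edges of H are present in G. Then P[X_H = 1] = p^{11} = (5/11)^{11} = 48828125/285311670611.
By linearity of expectation: E[X] = Σ_H E[X_H] = 1814400 · p^{11} = 1814400 · 48828125/285311670611 = 88593750000000/285311670611.
Numerically: E[X] ≈ 310.5.

E[X] = 1814400 · (5/11)^{11} = 88593750000000/285311670611 ≈ 310.5.


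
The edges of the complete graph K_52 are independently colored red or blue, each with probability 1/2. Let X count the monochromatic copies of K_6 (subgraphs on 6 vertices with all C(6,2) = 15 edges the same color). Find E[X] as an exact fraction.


Let X = Σ_S X_S over the C(52, 6) = 20358520 subsets S of size 6, where X_S = 1 if the K_6 on S is monochromatic.
For a fixed S, the K_6 on S has C(6, 2) = 15 edges. P[all 15 edges red] = (1/2)^15, and likewise for blue, so P[monochromatic] = 2·(1/2)^15 = 2^{1 − 15} = 1/16384.
By linearity: E[X] = C(52, 6) · 2^{1 − 15} = 20358520 · 1/16384 = 2544815/2048.
Numerically: E[X] ≈ 1242.585.

E[X] = C(52,6)·2^(1−C(6,2)) = 2544815/2048 ≈ 1242.585.


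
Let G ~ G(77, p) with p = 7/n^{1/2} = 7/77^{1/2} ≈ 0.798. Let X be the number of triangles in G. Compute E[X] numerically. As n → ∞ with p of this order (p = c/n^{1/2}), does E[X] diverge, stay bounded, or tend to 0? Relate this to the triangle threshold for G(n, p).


Number of potential triangles: C(77, 3) = 73150.
Each occurs with probability p³ ≈ (0.798)³ ≈ 5.07643e-01.
By linearity: E[X] = C(77, 3)·p³ ≈ 73150 · 5.07643e-01 ≈ 37134.054.
Since α = 1/2 < 1, p = c/n^{1/2} ≫ 1/n is above the triangle threshold p ~ 1/n. Asymptotically E[X] ~ (c³/6)·n^{3(1−α)} = (7³/6)·n^{1.5} → ∞; triangles are abundant w.h.p.

E[X] ≈ 37134.054; in regime p = Θ(1/n^{1/2}) E[X] diverges (above the triangle threshold p ~ 1/n).


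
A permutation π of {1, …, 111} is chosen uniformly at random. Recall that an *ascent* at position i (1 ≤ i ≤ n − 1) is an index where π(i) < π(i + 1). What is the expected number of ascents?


Write X = Σ X_I over i = 1, …, 110, with X_I the indicator of one ascent.
There are 110 indicators.
For each fixed i, the pair (π(i), π(i+1)) is a uniformly random ordered pair of distinct values from {1, …, 111}; by symmetry P[π(i) < π(i+1)] = 1/2.
By linearity: E[X] = 110 · (1/2) = (111 − 1) · (1/2) = 55 ≈ 55.00000.

E[X] = 55 = 55.00000.


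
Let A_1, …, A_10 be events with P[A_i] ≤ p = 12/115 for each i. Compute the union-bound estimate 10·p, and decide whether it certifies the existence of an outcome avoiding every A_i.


Union bound: P[∪_{i=1}^{10} A_i] ≤ Σ_i P[A_i] ≤ 10·p = 10·(12/115) = 24/23.
Numerically: 24/23 ≈ 1.0434783.
Is 24/23 < 1? NO.
Since the bound 24/23 is ≥ 1, the union bound is uninformative here; it does NOT by itself certify existence.

10·p = 24/23 ≈ 1.0434783; existence NOT certified by the union bound.


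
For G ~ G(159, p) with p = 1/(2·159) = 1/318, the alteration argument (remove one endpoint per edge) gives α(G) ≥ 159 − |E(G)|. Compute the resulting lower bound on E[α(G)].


E[|E(G)|] = C(159, 2)·p = 12561 · (1/318) = 79/2.
E[α(G)] ≥ n − E[|E(G)|] = 159 − 79/2 = 239/2.
Numerically: ≈ 119.500.
(This is only a lower bound; the true E[α(G)] may be larger.)

E[α(G)] ≥ 239/2 ≈ 119.500.


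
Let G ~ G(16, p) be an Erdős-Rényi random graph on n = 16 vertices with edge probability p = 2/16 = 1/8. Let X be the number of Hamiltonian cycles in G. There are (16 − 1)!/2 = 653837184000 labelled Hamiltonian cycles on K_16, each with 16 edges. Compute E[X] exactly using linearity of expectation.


K_16 has (16 − 1)!/2 = 653837184000 labelled Hamiltonian cycles.
For each such Hamiltonian cycle H, let X_H = 1 if all 16 edges of H are present in G. Then P[X_H = 1] = p^{16} = (1/8)^{16} = 1/281474976710656.
Summing the indicators: E[X] = Σ_H E[X_H] = 653837184000 · p^{16} = 653837184000 · 1/281474976710656 = 638512875/274877906944.
Numerically: E[X] ≈ 0.00232.

E[X] = 653837184000 · (1/8)^{16} = 638512875/274877906944 ≈ 0.00232.


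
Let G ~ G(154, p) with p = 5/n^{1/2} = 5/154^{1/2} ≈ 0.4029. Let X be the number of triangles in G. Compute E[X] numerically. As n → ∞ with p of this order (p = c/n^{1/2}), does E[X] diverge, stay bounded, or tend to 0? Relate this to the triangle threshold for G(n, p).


Number of potential triangles: C(154, 3) = 596904.
Each occurs with probability p³ ≈ (0.4029)³ ≈ 6.540771e-02.
By linearity: E[X] = C(154, 3)·p³ ≈ 596904 · 6.540771e-02 ≈ 39042.1226.
Since α = 1/2 < 1, p = c/n^{1/2} ≫ 1/n is above the triangle threshold p ~ 1/n. Asymptotically E[X] ~ (c³/6)·n^{3(1−α)} = (5³/6)·n^{1.5} → ∞; triangles are abundant w.h.p.

E[X] ≈ 39042.1226; in regime p = Θ(1/n^{1/2}) E[X] diverges (above the triangle threshold p ~ 1/n).
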